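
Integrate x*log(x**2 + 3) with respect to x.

Let u = x**2 + 3, so du = (2*x) dx.
The integral becomes (1/2)·∫ log(u) du; integrate by parts with u′=log(u), dv′=du.

x**2*log(x**2 + 3)/2 - x**2/2 + 3*log(x**2 + 3)/2 + C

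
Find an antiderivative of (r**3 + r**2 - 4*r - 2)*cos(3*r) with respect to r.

r**3*sin(3*r)/3 + r**2*sin(3*r)/3 + r**2*cos(3*r)/3 - 14*r*sin(3*r)/9 + 2*r*cos(3*r)/9 - 20*sin(3*r)/27 - 14*cos(3*r)/27 + C

Use integration by parts with u = r**3 + r**2 - 4*r - 2, dv = cos(3*r) dr, so v = sin(3*r)/3.
Apply parts 3 times (tabular method): alternate signs, differentiate u down to 0, integrate dv up.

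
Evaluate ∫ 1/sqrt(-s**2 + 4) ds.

Substitute s = 2·sin(θ), so ds = 2·cos(θ) dθ and the radical becomes sqrt(-s**2 + 4) = 2·cos(θ) by the Pythagorean identity.
Integrate the resulting trig expression in θ, then back-substitute θ = asin(s/2), sin(θ) = s/2, cos(θ) = sqrt(-s**2 + 4)/2 (absorbing any constant into C).

asin(s/2) + C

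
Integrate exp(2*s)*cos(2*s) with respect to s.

exp(2*s)*sin(2*s)/4 + exp(2*s)*cos(2*s)/4 + C

Let I denote the integral. Integrate by parts with u = cos(2*s), dv = exp(2*s) ds, so v = exp(2*s)/2: I = exp(2*s)*cos(2*s)/2 + ∫ exp(2*s)*sin(2*s) ds.
Apply parts again with u = sin(2*s), dv = exp(2*s) ds: ∫ exp(2*s)*sin(2*s) ds = exp(2*s)*sin(2*s)/2 − I. Substituting back brings back I: I = exp(2*s)*sin(2*s)/2 + exp(2*s)*cos(2*s)/2 − I.
Solving for I: (1 + 1)·I equals the remaining terms, so I = (1/2)·(exp(2*s)*sin(2*s)/2 + exp(2*s)*cos(2*s)/2).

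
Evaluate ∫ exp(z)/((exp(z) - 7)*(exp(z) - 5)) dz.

Let u = e^z, du = e^z dz.
The integral becomes ∫ du/((u-5)(u-7)); decompose into partial fractions.

log(exp(z) - 7)/2 - log(exp(z) - 5)/2 + C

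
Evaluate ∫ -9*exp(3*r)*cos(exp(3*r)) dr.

Let u = exp(3*r), so du = (3*exp(3*r)) dr.
Rewriting, the integral becomes -3·∫ cos(u) du = -3·sin(u).
Substituting back, u = exp(3*r).

-3*sin(exp(3*r)) + C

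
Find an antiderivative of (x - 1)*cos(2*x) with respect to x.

x*sin(2*x)/2 - sin(2*x)/2 + cos(2*x)/4 + C

Use integration by parts with u = x - 1, dv = cos(2*x) dx, so v = sin(2*x)/2.
Apply parts 1 times (tabular method): alternate signs, differentiate u down to 0, integrate dv up.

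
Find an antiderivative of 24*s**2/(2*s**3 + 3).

Let u = 2*s**3 + 3, so du = (6*s**2) ds.
Rewriting, the integral becomes 4·∫ 1/u du = 4·log(u).
Substituting back, u = 2*s**3 + 3.

4*log(2*s**3 + 3) + C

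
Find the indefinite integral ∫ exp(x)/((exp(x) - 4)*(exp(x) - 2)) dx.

Let u = e^x, du = e^x dx.
The integral becomes ∫ du/((u-2)(u-4)); decompose into partial fractions.

log(exp(x) - 4)/2 - log(exp(x) - 2)/2 + C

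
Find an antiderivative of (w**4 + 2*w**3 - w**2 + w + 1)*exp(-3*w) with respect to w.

(-27*w**4 - 90*w**3 - 63*w**2 - 69*w - 50)*exp(-3*w)/81 + C

Use integration by parts with u = w**4 + 2*w**3 - w**2 + w + 1, dv = exp(-3*w) dw, so v = -exp(-3*w)/3.
Apply parts 4 times (tabular method): alternate signs, differentiate u down to 0, integrate dv up.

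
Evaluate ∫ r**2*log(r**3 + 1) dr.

r**3*log(r**3 + 1)/3 - r**3/3 + log(r**3 + 1)/3 + C

Let u = r**3 + 1, so du = (3*r**2) dr.
The integral becomes (1/3)·∫ log(u) du; integrate by parts with u′=log(u), dv′=du.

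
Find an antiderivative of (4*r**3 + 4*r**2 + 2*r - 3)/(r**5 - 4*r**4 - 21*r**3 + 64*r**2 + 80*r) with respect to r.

-3*log(r)/80 + 607*log(r - 5)/270 - 65*log(r - 4)/32 + log(r + 1)/18 - 203*log(r + 4)/864 + C

Factor the denominator: r*(r - 5)*(r - 4)*(r + 1)*(r + 4).
Partial-fraction decomposition: -203/(864*(r + 4)) + 1/(18*(r + 1)) - 65/(32*(r - 4)) + 607/(270*(r - 5)) - 3/(80*r).
Integrate each term: A/(r−a) contributes A·log|r−a|.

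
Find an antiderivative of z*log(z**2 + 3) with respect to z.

z**2*log(z**2 + 3)/2 - z**2/2 + 3*log(z**2 + 3)/2 + C

Let u = z**2 + 3, so du = (2*z) dz.
The integral becomes (1/2)·∫ log(u) du; integrate by parts with u′=log(u), dv′=du.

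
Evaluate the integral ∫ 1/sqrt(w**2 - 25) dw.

log(w + sqrt(w**2 - 25)) + C

Substitute w = 5·sec(θ), so dw = 5·sec(θ)*tan(θ) dθ and the radical becomes sqrt(w**2 - 25) = 5·tan(θ) by the Pythagorean identity.
Integrate the resulting trig expression in θ, then back-substitute sec(θ) = w/5, tan(θ) = sqrt(w**2 - 25)/5 (absorbing any constant into C).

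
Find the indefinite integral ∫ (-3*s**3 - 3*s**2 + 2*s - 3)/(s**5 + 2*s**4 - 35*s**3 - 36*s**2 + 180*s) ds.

Factor the denominator: s*(s - 5)*(s - 2)*(s + 3)*(s + 6).
Partial-fraction decomposition: 175/(528*(s + 6)) - 1/(8*(s + 3)) + 7/(48*(s - 2)) - 443/(1320*(s - 5)) - 1/(60*s).
Integrate each term: A/(s−a) contributes A·log|s−a|.

-log(s)/60 - 443*log(s - 5)/1320 + 7*log(s - 2)/48 - log(s + 3)/8 + 175*log(s + 6)/528 + C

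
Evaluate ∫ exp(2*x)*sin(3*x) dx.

2*exp(2*x)*sin(3*x)/13 - 3*exp(2*x)*cos(3*x)/13 + C

Let I denote the integral. Integrate by parts with u = sin(3*x), dv = exp(2*x) dx, so v = exp(2*x)/2: I = exp(2*x)*sin(3*x)/2 − (3/2)·∫ exp(2*x)*cos(3*x) dx.
Apply parts again with u = cos(3*x), dv = exp(2*x) dx: ∫ exp(2*x)*cos(3*x) dx = exp(2*x)*cos(3*x)/2 + (3/2)·I. Substituting back brings back I: I = exp(2*x)*sin(3*x)/2 - 3*exp(2*x)*cos(3*x)/4 − (9/4)·I.
Solving for I: (1 + 9/4)·I equals the remaining terms, so I = (4/13)·(exp(2*x)*sin(3*x)/2 - 3*exp(2*x)*cos(3*x)/4).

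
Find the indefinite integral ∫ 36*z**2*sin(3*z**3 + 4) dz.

-4*cos(3*z**3 + 4) + C

Let u = 3*z**3 + 4, so du = (9*z**2) dz.
Rewriting, the integral becomes 4·∫ sin(u) du = 4·-cos(u).
Substituting back, u = 3*z**3 + 4.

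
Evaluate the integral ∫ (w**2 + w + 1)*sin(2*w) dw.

-w**2*cos(2*w)/2 + w*sin(2*w)/2 - w*cos(2*w)/2 + sin(2*w)/4 - cos(2*w)/4 + C

Use integration by parts with u = w**2 + w + 1, dv = sin(2*w) dw, so v = -cos(2*w)/2.
Apply parts 2 times (tabular method): alternate signs, differentiate u down to 0, integrate dv up.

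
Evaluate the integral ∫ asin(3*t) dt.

t*asin(3*t) + sqrt(-9*t**2 + 1)/3 + C

Use integration by parts with u = arcsin(3*t), dv = dt.
Then du = 3/sqrt(-9*t**2 + 1) dt.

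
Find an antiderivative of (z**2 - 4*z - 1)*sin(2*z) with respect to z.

-z**2*cos(2*z)/2 + z*sin(2*z)/2 + 2*z*cos(2*z) - sin(2*z) + 3*cos(2*z)/4 + C

Use integration by parts with u = z**2 - 4*z - 1, dv = sin(2*z) dz, so v = -cos(2*z)/2.
Apply parts 2 times (tabular method): alternate signs, differentiate u down to 0, integrate dv up.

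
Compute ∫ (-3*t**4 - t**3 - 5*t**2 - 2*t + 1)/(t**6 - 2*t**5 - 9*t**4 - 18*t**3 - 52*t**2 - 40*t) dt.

Factor the denominator: t*(t - 5)*(t + 1)*(t + 2)*(t**2 + 4).
Partial-fraction decomposition: (41*t - 926)/(2320*(t**2 + 4)) + 55/(112*(t + 2)) - 2/(15*(t + 1)) - 1067/(3045*(t - 5)) - 1/(40*t).
Integrate each term; A/(t−a) gives A·log|t−a|; the (Bt+D)/(t²+p²) term gives a log and an atan.

-log(t)/40 - 1067*log(t - 5)/3045 - 2*log(t + 1)/15 + 55*log(t + 2)/112 + 41*log(t**2 + 4)/4640 - 463*atan(t/2)/2320 + C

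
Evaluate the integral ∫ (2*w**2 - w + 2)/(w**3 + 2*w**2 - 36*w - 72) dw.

17*log(w - 6)/24 - 3*log(w + 2)/8 + 5*log(w + 6)/3 + C

Factor the denominator: (w - 6)*(w + 2)*(w + 6).
Partial-fraction decomposition: 5/(3*(w + 6)) - 3/(8*(w + 2)) + 17/(24*(w - 6)).
Integrate each term: A/(w−a) contributes A·log|w−a|.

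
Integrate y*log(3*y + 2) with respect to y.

Use integration by parts with u = log(3*y + 2), dv = y dy.
Then du = 3/(3*y + 2) dy and v = y**2/2.

y**2*log(3*y + 2)/2 - y**2/4 + y/3 - 2*log(3*y + 2)/9 + C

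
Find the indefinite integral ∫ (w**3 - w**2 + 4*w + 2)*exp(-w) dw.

(-w**3 - 2*w**2 - 8*w - 10)*exp(-w) + C

Use integration by parts with u = w**3 - w**2 + 4*w + 2, dv = exp(-w) dw, so v = -exp(-w).
Apply parts 3 times (tabular method): alternate signs, differentiate u down to 0, integrate dv up.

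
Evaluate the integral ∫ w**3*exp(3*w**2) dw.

(3*w**2 - 1)*exp(3*w**2)/18 + C

Let u = w², du = 2w dw; rewrite as (1/2)∫ u^1·exp(3u) du.
Now integrate by parts 1 time.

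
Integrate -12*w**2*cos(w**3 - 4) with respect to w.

-4*sin(w**3 - 4) + C

Let u = w**3 - 4, so du = (3*w**2) dw.
Rewriting, the integral becomes -4·∫ cos(u) du = -4·sin(u).
Substituting back, u = w**3 - 4.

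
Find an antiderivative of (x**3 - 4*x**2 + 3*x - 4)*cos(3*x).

x**3*sin(3*x)/3 - 4*x**2*sin(3*x)/3 + x**2*cos(3*x)/3 + 7*x*sin(3*x)/9 - 8*x*cos(3*x)/9 - 28*sin(3*x)/27 + 7*cos(3*x)/27 + C

Use integration by parts with u = x**3 - 4*x**2 + 3*x - 4, dv = cos(3*x) dx, so v = sin(3*x)/3.
Apply parts 3 times (tabular method): alternate signs, differentiate u down to 0, integrate dv up.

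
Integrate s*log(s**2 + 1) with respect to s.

Let u = s**2 + 1, so du = (2*s) ds.
The integral becomes (1/2)·∫ log(u) du; integrate by parts with u′=log(u), dv′=du.

s**2*log(s**2 + 1)/2 - s**2/2 + log(s**2 + 1)/2 + C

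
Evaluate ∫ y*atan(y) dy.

Use integration by parts with u = arctan(y), dv = y dy.
Then du = 1/(y**2 + 1) dy.

y**2*atan(y)/2 - y/2 + atan(y)/2 + C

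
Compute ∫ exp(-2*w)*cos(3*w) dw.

Let I denote the integral. Integrate by parts with u = cos(3*w), dv = exp(-2*w) dw, so v = -exp(-2*w)/2: I = -exp(-2*w)*cos(3*w)/2 − (3/2)·∫ exp(-2*w)*sin(3*w) dw.
Apply parts again with u = sin(3*w), dv = exp(-2*w) dw: ∫ exp(-2*w)*sin(3*w) dw = -exp(-2*w)*sin(3*w)/2 + (3/2)·I. Substituting back brings back I: I = 3*exp(-2*w)*sin(3*w)/4 - exp(-2*w)*cos(3*w)/2 − (9/4)·I.
Solving for I: (1 + 9/4)·I equals the remaining terms, so I = (4/13)·(3*exp(-2*w)*sin(3*w)/4 - exp(-2*w)*cos(3*w)/2).

3*exp(-2*w)*sin(3*w)/13 - 2*exp(-2*w)*cos(3*w)/13 + C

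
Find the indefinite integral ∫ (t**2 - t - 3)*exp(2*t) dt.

Use integration by parts with u = t**2 - t - 3, dv = exp(2*t) dt, so v = exp(2*t)/2.
Apply parts 2 times (tabular method): alternate signs, differentiate u down to 0, integrate dv up.

(t**2 - 2*t - 2)*exp(2*t)/2 + C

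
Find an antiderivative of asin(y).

Use integration by parts with u = arcsin(y), dv = dy.
Then du = 1/sqrt(-y**2 + 1) dy.

y*asin(y) + sqrt(-y**2 + 1) + C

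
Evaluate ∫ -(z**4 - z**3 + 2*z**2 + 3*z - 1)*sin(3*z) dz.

z**4*cos(3*z)/3 - 4*z**3*sin(3*z)/9 - z**3*cos(3*z)/3 + z**2*sin(3*z)/3 + 2*z**2*cos(3*z)/9 - 4*z*sin(3*z)/27 + 11*z*cos(3*z)/9 - 11*sin(3*z)/27 - 31*cos(3*z)/81 + C

Use integration by parts with u = z**4 - z**3 + 2*z**2 + 3*z - 1, dv = -sin(3*z) dz, so v = cos(3*z)/3.
Apply parts 4 times (tabular method): alternate signs, differentiate u down to 0, integrate dv up.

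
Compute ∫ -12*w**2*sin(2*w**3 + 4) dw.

2*cos(2*w**3 + 4) + C

Let u = 2*w**3 + 4, so du = (6*w**2) dw.
Rewriting, the integral becomes -2·∫ sin(u) du = -2·-cos(u).
Substituting back, u = 2*w**3 + 4.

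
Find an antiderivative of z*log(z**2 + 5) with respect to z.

z**2*log(z**2 + 5)/2 - z**2/2 + 5*log(z**2 + 5)/2 + C

Let u = z**2 + 5, so du = (2*z) dz.
The integral becomes (1/2)·∫ log(u) du; integrate by parts with u′=log(u), dv′=du.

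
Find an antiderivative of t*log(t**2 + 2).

t**2*log(t**2 + 2)/2 - t**2/2 + log(t**2 + 2) + C

Let u = t**2 + 2, so du = (2*t) dt.
The integral becomes (1/2)·∫ log(u) du; integrate by parts with u′=log(u), dv′=du.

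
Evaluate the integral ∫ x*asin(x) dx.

Use integration by parts with u = arcsin(x), dv = x dx.
Then du = 1/sqrt(-x**2 + 1) dx.

x**2*asin(x)/2 + x*sqrt(-x**2 + 1)/4 - asin(x)/4 + C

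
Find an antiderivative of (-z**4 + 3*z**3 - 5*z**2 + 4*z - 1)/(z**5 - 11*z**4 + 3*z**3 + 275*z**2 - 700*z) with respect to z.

Factor the denominator: z*(z - 7)*(z - 5)*(z - 4)*(z + 5).
Partial-fraction decomposition: -191/(900*(z + 5)) - 43/(36*(z - 4)) + 89/(25*(z - 5)) - 265/(84*(z - 7)) + 1/(700*z).
Integrate each term: A/(z−a) contributes A·log|z−a|.

log(z)/700 - 265*log(z - 7)/84 + 89*log(z - 5)/25 - 43*log(z - 4)/36 - 191*log(z + 5)/900 + C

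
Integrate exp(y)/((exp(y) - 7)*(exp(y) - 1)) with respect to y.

log(exp(y) - 7)/6 - log(exp(y) - 1)/6 + C

Let u = e^y, du = e^y dy.
The integral becomes ∫ du/((u-1)(u-7)); decompose into partial fractions.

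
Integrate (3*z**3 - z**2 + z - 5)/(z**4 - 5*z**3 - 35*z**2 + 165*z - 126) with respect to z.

491*log(z - 7)/156 - 35*log(z - 3)/36 - log(z - 1)/42 + 695*log(z + 6)/819 + C

Factor the denominator: (z - 7)*(z - 3)*(z - 1)*(z + 6).
Partial-fraction decomposition: 695/(819*(z + 6)) - 1/(42*(z - 1)) - 35/(36*(z - 3)) + 491/(156*(z - 7)).
Integrate each term: A/(z−a) contributes A·log|z−a|.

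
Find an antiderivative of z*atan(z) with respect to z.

z**2*atan(z)/2 - z/2 + atan(z)/2 + C

Use integration by parts with u = arctan(z), dv = z dz.
Then du = 1/(z**2 + 1) dz.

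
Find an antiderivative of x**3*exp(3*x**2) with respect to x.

Let u = x², du = 2x dx; rewrite as (1/2)∫ u^1·exp(3u) du.
Now integrate by parts 1 time.

(3*x**2 - 1)*exp(3*x**2)/18 + C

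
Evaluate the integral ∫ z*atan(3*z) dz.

Use integration by parts with u = arctan(3*z), dv = z dz.
Then du = 3/(9*z**2 + 1) dz.

z**2*atan(3*z)/2 - z/6 + atan(3*z)/18 + C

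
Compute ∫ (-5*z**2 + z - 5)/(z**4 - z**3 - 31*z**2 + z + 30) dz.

-179*log(z - 6)/385 + 3*log(z - 1)/20 - 11*log(z + 1)/56 + 45*log(z + 5)/88 + C

Factor the denominator: (z - 6)*(z - 1)*(z + 1)*(z + 5).
Partial-fraction decomposition: 45/(88*(z + 5)) - 11/(56*(z + 1)) + 3/(20*(z - 1)) - 179/(385*(z - 6)).
Integrate each term: A/(z−a) contributes A·log|z−a|.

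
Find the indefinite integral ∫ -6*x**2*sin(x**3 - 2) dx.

Let u = x**3 - 2, so du = (3*x**2) dx.
Rewriting, the integral becomes -2·∫ sin(u) du = -2·-cos(u).
Substituting back, u = x**3 - 2.

2*cos(x**3 - 2) + C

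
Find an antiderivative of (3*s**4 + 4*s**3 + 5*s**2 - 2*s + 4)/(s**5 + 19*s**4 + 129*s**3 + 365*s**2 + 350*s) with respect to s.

2*log(s)/175 - 22*log(s + 2)/45 - 18023*log(s + 5)/450 + 3047*log(s + 7)/70 - 757/(15*s + 75) + C

Factor the denominator: s*(s + 2)*(s + 5)**2*(s + 7).
Partial-fraction decomposition: 3047/(70*(s + 7)) - 18023/(450*(s + 5)) + 757/(15*(s + 5)**2) - 22/(45*(s + 2)) + 2/(175*s).
Integrate each term; A/(s−a) gives A·log|s−a|; A/(s−a)² gives −A/(s−a).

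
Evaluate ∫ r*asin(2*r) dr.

Use integration by parts with u = arcsin(2*r), dv = r dr.
Then du = 2/sqrt(-4*r**2 + 1) dr.

r**2*asin(2*r)/2 + r*sqrt(-4*r**2 + 1)/8 - asin(2*r)/16 + C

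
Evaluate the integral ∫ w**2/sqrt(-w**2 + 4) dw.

-w*sqrt(-w**2 + 4)/2 + 2*asin(w/2) + C

Substitute w = 2·sin(θ), so dw = 2·cos(θ) dθ and the radical becomes sqrt(-w**2 + 4) = 2·cos(θ) by the Pythagorean identity.
Integrate the resulting trig expression in θ, then back-substitute θ = asin(w/2), sin(θ) = w/2, cos(θ) = sqrt(-w**2 + 4)/2 (absorbing any constant into C).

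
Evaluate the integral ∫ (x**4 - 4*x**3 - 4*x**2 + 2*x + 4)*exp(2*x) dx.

Use integration by parts with u = x**4 - 4*x**3 - 4*x**2 + 2*x + 4, dv = exp(2*x) dx, so v = exp(2*x)/2.
Apply parts 4 times (tabular method): alternate signs, differentiate u down to 0, integrate dv up.

(2*x**4 - 12*x**3 + 10*x**2 - 6*x + 11)*exp(2*x)/4 + C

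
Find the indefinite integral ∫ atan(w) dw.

w*atan(w) - log(w**2 + 1)/2 + C

Use integration by parts with u = arctan(w), dv = dw.
Then du = 1/(w**2 + 1) dw.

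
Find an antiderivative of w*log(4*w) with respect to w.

w**2*(log(w) + 2*log(2))/2 - w**2/4 + C

Use integration by parts with u = log(4*w), dv = w dw.
Then du = 1/w dw and v = w**2/2.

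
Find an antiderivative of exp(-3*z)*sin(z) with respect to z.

-3*exp(-3*z)*sin(z)/10 - exp(-3*z)*cos(z)/10 + C

Let I denote the integral. Integrate by parts with u = sin(z), dv = exp(-3*z) dz, so v = -exp(-3*z)/3: I = -exp(-3*z)*sin(z)/3 + (1/3)·∫ exp(-3*z)*cos(z) dz.
Apply parts again with u = cos(z), dv = exp(-3*z) dz: ∫ exp(-3*z)*cos(z) dz = -exp(-3*z)*cos(z)/3 − (1/3)·I. Substituting back brings back I: I = -exp(-3*z)*sin(z)/3 - exp(-3*z)*cos(z)/9 − (1/9)·I.
Solving for I: (1 + 1/9)·I equals the remaining terms, so I = (9/10)·(-exp(-3*z)*sin(z)/3 - exp(-3*z)*cos(z)/9).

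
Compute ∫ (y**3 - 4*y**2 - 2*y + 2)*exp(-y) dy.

Use integration by parts with u = y**3 - 4*y**2 - 2*y + 2, dv = exp(-y) dy, so v = -exp(-y).
Apply parts 3 times (tabular method): alternate signs, differentiate u down to 0, integrate dv up.

(-y**3 + y**2 + 4*y + 2)*exp(-y) + C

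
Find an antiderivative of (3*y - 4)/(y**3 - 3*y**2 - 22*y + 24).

Factor the denominator: (y - 6)*(y - 1)*(y + 4).
Partial-fraction decomposition: -8/(25*(y + 4)) + 1/(25*(y - 1)) + 7/(25*(y - 6)).
Integrate each term: A/(y−a) contributes A·log|y−a|.

7*log(y - 6)/25 + log(y - 1)/25 - 8*log(y + 4)/25 + C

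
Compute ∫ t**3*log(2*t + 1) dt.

t**4*log(2*t + 1)/4 - t**4/16 + t**3/24 - t**2/32 + t/32 - log(2*t + 1)/64 + C

Use integration by parts with u = log(2*t + 1), dv = t**3 dt.
Then du = 2/(2*t + 1) dt and v = t**4/4.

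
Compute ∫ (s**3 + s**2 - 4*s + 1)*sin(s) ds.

-s**3*cos(s) + 3*s**2*sin(s) - s**2*cos(s) + 2*s*sin(s) + 10*s*cos(s) - 10*sin(s) + cos(s) + C

Use integration by parts with u = s**3 + s**2 - 4*s + 1, dv = sin(s) ds, so v = -cos(s).
Apply parts 3 times (tabular method): alternate signs, differentiate u down to 0, integrate dv up.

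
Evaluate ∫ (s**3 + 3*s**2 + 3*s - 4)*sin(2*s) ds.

Use integration by parts with u = s**3 + 3*s**2 + 3*s - 4, dv = sin(2*s) ds, so v = -cos(2*s)/2.
Apply parts 3 times (tabular method): alternate signs, differentiate u down to 0, integrate dv up.

-s**3*cos(2*s)/2 + 3*s**2*sin(2*s)/4 - 3*s**2*cos(2*s)/2 + 3*s*sin(2*s)/2 - 3*s*cos(2*s)/4 + 3*sin(2*s)/8 + 11*cos(2*s)/4 + C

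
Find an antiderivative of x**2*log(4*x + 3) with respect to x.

x**3*log(4*x + 3)/3 - x**3/9 + x**2/8 - 3*x/16 + 9*log(4*x + 3)/64 + C

Use integration by parts with u = log(4*x + 3), dv = x**2 dx.
Then du = 4/(4*x + 3) dx and v = x**3/3.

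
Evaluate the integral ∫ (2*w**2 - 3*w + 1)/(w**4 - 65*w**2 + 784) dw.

13*log(w - 7)/77 - 7*log(w - 4)/88 + 15*log(w + 4)/88 - 20*log(w + 7)/77 + C

Factor the denominator: (w - 7)*(w - 4)*(w + 4)*(w + 7).
Partial-fraction decomposition: -20/(77*(w + 7)) + 15/(88*(w + 4)) - 7/(88*(w - 4)) + 13/(77*(w - 7)).
Integrate each term: A/(w−a) contributes A·log|w−a|.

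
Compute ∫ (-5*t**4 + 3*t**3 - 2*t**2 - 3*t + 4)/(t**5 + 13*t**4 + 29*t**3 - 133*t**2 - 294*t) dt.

Factor the denominator: t*(t - 3)*(t + 2)*(t + 7)**2.
Partial-fraction decomposition: -106503/(24500*(t + 7)) + 13107/(350*(t + 7)**2) - 51/(125*(t + 2)) - 347/(1500*(t - 3)) - 2/(147*t).
Integrate each term; A/(t−a) gives A·log|t−a|; A/(t−a)² gives −A/(t−a).

-2*log(t)/147 - 347*log(t - 3)/1500 - 51*log(t + 2)/125 - 106503*log(t + 7)/24500 - 13107/(350*t + 2450) + C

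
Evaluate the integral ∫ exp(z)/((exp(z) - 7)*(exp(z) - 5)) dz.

Let u = e^z, du = e^z dz.
The integral becomes ∫ du/((u-5)(u-7)); decompose into partial fractions.

log(exp(z) - 7)/2 - log(exp(z) - 5)/2 + C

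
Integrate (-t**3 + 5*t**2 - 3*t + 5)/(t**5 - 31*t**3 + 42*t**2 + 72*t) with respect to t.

Factor the denominator: t*(t - 4)*(t - 3)*(t + 1)*(t + 6).
Partial-fraction decomposition: 419/(2700*(t + 6)) - 7/(50*(t + 1)) - 7/(54*(t - 3)) + 9/(200*(t - 4)) + 5/(72*t).
Integrate each term: A/(t−a) contributes A·log|t−a|.

5*log(t)/72 + 9*log(t - 4)/200 - 7*log(t - 3)/54 - 7*log(t + 1)/50 + 419*log(t + 6)/2700 + C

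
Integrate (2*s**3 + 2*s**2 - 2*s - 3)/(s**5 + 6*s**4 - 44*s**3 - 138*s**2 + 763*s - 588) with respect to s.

149*log(s - 4)/363 - 63*log(s - 3)/200 - log(s - 1)/384 - 35957*log(s + 7)/387200 - 577/(880*s + 6160) + C

Factor the denominator: (s - 4)*(s - 3)*(s - 1)*(s + 7)**2.
Partial-fraction decomposition: -35957/(387200*(s + 7)) + 577/(880*(s + 7)**2) - 1/(384*(s - 1)) - 63/(200*(s - 3)) + 149/(363*(s - 4)).
Integrate each term; A/(s−a) gives A·log|s−a|; A/(s−a)² gives −A/(s−a).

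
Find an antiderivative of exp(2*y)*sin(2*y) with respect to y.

exp(2*y)*sin(2*y)/4 - exp(2*y)*cos(2*y)/4 + C

Let I denote the integral. Integrate by parts with u = sin(2*y), dv = exp(2*y) dy, so v = exp(2*y)/2: I = exp(2*y)*sin(2*y)/2 − ∫ exp(2*y)*cos(2*y) dy.
Apply parts again with u = cos(2*y), dv = exp(2*y) dy: ∫ exp(2*y)*cos(2*y) dy = exp(2*y)*cos(2*y)/2 + I. Substituting back brings back I: I = exp(2*y)*sin(2*y)/2 - exp(2*y)*cos(2*y)/2 − I.
Solving for I: (1 + 1)·I equals the remaining terms, so I = (1/2)·(exp(2*y)*sin(2*y)/2 - exp(2*y)*cos(2*y)/2).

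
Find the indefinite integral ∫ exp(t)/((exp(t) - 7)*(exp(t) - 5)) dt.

log(exp(t) - 7)/2 - log(exp(t) - 5)/2 + C

Let u = e^t, du = e^t dt.
The integral becomes ∫ du/((u-7)(u-5)); decompose into partial fractions.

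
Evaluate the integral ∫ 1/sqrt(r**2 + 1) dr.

Substitute r = tan(θ), so dr = sec(θ)^2 dθ and the radical becomes sqrt(r**2 + 1) = sec(θ) by the Pythagorean identity.
Integrate the resulting trig expression in θ, then back-substitute tan(θ) = r, sec(θ) = sqrt(r**2 + 1) (absorbing any constant into C).

log(r + sqrt(r**2 + 1)) + C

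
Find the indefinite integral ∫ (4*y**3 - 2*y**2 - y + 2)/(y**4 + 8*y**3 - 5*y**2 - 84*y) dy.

-log(y)/42 + 89*log(y - 3)/210 - 47*log(y + 4)/14 + 487*log(y + 7)/70 + C

Factor the denominator: y*(y - 3)*(y + 4)*(y + 7).
Partial-fraction decomposition: 487/(70*(y + 7)) - 47/(14*(y + 4)) + 89/(210*(y - 3)) - 1/(42*y).
Integrate each term: A/(y−a) contributes A·log|y−a|.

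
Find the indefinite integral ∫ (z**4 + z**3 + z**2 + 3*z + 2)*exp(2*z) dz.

(4*z**4 - 4*z**3 + 10*z**2 + 2*z + 7)*exp(2*z)/8 + C

Use integration by parts with u = z**4 + z**3 + z**2 + 3*z + 2, dv = exp(2*z) dz, so v = exp(2*z)/2.
Apply parts 4 times (tabular method): alternate signs, differentiate u down to 0, integrate dv up.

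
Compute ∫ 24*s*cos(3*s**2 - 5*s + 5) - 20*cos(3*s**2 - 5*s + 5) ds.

Let u = 3*s**2 - 5*s + 5, so du = (6*s - 5) ds.
Rewriting, the integral becomes 4·∫ cos(u) du = 4·sin(u).
Substituting back, u = 3*s**2 - 5*s + 5.

4*sin(3*s**2 - 5*s + 5) + C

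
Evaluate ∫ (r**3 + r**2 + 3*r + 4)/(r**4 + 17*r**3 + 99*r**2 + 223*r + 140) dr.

Factor the denominator: (r + 1)*(r + 4)*(r + 5)*(r + 7).
Partial-fraction decomposition: 311/(36*(r + 7)) - 111/(8*(r + 5)) + 56/(9*(r + 4)) + 1/(72*(r + 1)).
Integrate each term: A/(r−a) contributes A·log|r−a|.

log(r + 1)/72 + 56*log(r + 4)/9 - 111*log(r + 5)/8 + 311*log(r + 7)/36 + C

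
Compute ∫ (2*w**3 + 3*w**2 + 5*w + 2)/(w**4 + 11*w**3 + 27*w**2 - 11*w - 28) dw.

3*log(w - 1)/20 + log(w + 1)/18 - 98*log(w + 4)/45 + 143*log(w + 7)/36 + C

Factor the denominator: (w - 1)*(w + 1)*(w + 4)*(w + 7).
Partial-fraction decomposition: 143/(36*(w + 7)) - 98/(45*(w + 4)) + 1/(18*(w + 1)) + 3/(20*(w - 1)).
Integrate each term: A/(w−a) contributes A·log|w−a|.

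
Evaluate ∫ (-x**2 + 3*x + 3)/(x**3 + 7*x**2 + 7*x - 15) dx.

5*log(x - 1)/24 + 15*log(x + 3)/8 - 37*log(x + 5)/12 + C

Factor the denominator: (x - 1)*(x + 3)*(x + 5).
Partial-fraction decomposition: -37/(12*(x + 5)) + 15/(8*(x + 3)) + 5/(24*(x - 1)).
Integrate each term: A/(x−a) contributes A·log|x−a|.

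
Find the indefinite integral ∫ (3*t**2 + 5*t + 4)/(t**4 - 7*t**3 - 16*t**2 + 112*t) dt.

log(t)/28 + 62*log(t - 7)/77 - 3*log(t - 4)/4 - log(t + 4)/11 + C

Factor the denominator: t*(t - 7)*(t - 4)*(t + 4).
Partial-fraction decomposition: -1/(11*(t + 4)) - 3/(4*(t - 4)) + 62/(77*(t - 7)) + 1/(28*t).
Integrate each term: A/(t−a) contributes A·log|t−a|.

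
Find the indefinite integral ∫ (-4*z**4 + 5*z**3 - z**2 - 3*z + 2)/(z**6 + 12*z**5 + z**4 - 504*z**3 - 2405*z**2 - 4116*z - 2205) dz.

Factor the denominator: (z - 7)*(z + 1)*(z + 3)**2*(z + 5)*(z + 7).
Partial-fraction decomposition: 11345/(2688*(z + 7)) - 3133/(384*(z + 5)) + 12771/(3200*(z + 3)) - 457/(160*(z + 3)**2) + 5/(768*(z + 1)) - 7957/(134400*(z - 7)).
Integrate each term; A/(z−a) gives A·log|z−a|; A/(z−a)² gives −A/(z−a).

-7957*log(z - 7)/134400 + 5*log(z + 1)/768 + 12771*log(z + 3)/3200 - 3133*log(z + 5)/384 + 11345*log(z + 7)/2688 + 457/(160*z + 480) + C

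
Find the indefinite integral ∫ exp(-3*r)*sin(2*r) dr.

-3*exp(-3*r)*sin(2*r)/13 - 2*exp(-3*r)*cos(2*r)/13 + C

Let I denote the integral. Integrate by parts with u = sin(2*r), dv = exp(-3*r) dr, so v = -exp(-3*r)/3: I = -exp(-3*r)*sin(2*r)/3 + (2/3)·∫ exp(-3*r)*cos(2*r) dr.
Apply parts again with u = cos(2*r), dv = exp(-3*r) dr: ∫ exp(-3*r)*cos(2*r) dr = -exp(-3*r)*cos(2*r)/3 − (2/3)·I. Substituting back brings back I: I = -exp(-3*r)*sin(2*r)/3 - 2*exp(-3*r)*cos(2*r)/9 − (4/9)·I.
Solving for I: (1 + 4/9)·I equals the remaining terms, so I = (9/13)·(-exp(-3*r)*sin(2*r)/3 - 2*exp(-3*r)*cos(2*r)/9).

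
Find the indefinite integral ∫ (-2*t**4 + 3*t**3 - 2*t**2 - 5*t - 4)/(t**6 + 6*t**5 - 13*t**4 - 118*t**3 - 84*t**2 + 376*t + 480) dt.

-47*log(t - 4)/567 + 3*log(t - 2)/112 + 937*log(t + 2)/432 - 25*log(t + 3)/7 + 827*log(t + 5)/567 + 29/(36*t + 72) + C

Factor the denominator: (t - 4)*(t - 2)*(t + 2)**2*(t + 3)*(t + 5).
Partial-fraction decomposition: 827/(567*(t + 5)) - 25/(7*(t + 3)) + 937/(432*(t + 2)) - 29/(36*(t + 2)**2) + 3/(112*(t - 2)) - 47/(567*(t - 4)).
Integrate each term; A/(t−a) gives A·log|t−a|; A/(t−a)² gives −A/(t−a).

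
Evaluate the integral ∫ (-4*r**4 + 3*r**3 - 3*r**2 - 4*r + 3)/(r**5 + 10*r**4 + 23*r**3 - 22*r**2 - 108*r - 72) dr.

-19*log(r - 2)/160 + log(r + 1)/10 - 89*log(r + 2)/16 + 139*log(r + 3)/10 - 1971*log(r + 6)/160 + C

Factor the denominator: (r - 2)*(r + 1)*(r + 2)*(r + 3)*(r + 6).
Partial-fraction decomposition: -1971/(160*(r + 6)) + 139/(10*(r + 3)) - 89/(16*(r + 2)) + 1/(10*(r + 1)) - 19/(160*(r - 2)).
Integrate each term: A/(r−a) contributes A·log|r−a|.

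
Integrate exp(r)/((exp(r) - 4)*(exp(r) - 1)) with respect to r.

Let u = e^r, du = e^r dr.
The integral becomes ∫ du/((u-4)(u-1)); decompose into partial fractions.

log(exp(r) - 4)/3 - log(exp(r) - 1)/3 + C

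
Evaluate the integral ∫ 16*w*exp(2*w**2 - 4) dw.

4*exp(2*w**2 - 4) + C

Let u = 2*w**2 - 4, so du = (4*w) dw.
Rewriting, the integral becomes 4·∫ e^u du = 4·e^u.
Substituting back, u = 2*w**2 - 4.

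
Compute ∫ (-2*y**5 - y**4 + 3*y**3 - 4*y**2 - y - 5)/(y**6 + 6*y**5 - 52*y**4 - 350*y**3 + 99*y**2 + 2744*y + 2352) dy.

Factor the denominator: (y - 7)*(y - 3)*(y + 1)*(y + 4)**2*(y + 7).
Partial-fraction decomposition: -2999/(756*(y + 7)) + 136303/(53361*(y + 4)) - 1535/(693*(y + 4)**2) - 5/(864*(y + 1)) + 53/(784*(y - 3)) - 17597/(27104*(y - 7)).
Integrate each term; A/(y−a) gives A·log|y−a|; A/(y−a)² gives −A/(y−a).

-17597*log(y - 7)/27104 + 53*log(y - 3)/784 - 5*log(y + 1)/864 + 136303*log(y + 4)/53361 - 2999*log(y + 7)/756 + 1535/(693*y + 2772) + C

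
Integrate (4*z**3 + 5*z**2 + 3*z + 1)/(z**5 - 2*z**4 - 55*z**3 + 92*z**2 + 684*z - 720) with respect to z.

Factor the denominator: (z - 6)*(z - 5)*(z - 1)*(z + 4)*(z + 6).
Partial-fraction decomposition: -701/(1848*(z + 6)) + 187/(900*(z + 4)) + 13/(700*(z - 1)) - 641/(396*(z - 5)) + 1063/(600*(z - 6)).
Integrate each term: A/(z−a) contributes A·log|z−a|.

1063*log(z - 6)/600 - 641*log(z - 5)/396 + 13*log(z - 1)/700 + 187*log(z + 4)/900 - 701*log(z + 6)/1848 + C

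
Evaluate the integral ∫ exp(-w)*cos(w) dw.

exp(-w)*sin(w)/2 - exp(-w)*cos(w)/2 + C

Let I denote the integral. Integrate by parts with u = cos(w), dv = exp(-w) dw, so v = -exp(-w): I = -exp(-w)*cos(w) − ∫ exp(-w)*sin(w) dw.
Apply parts again with u = sin(w), dv = exp(-w) dw: ∫ exp(-w)*sin(w) dw = -exp(-w)*sin(w) + I. Substituting back brings back I: I = exp(-w)*sin(w) - exp(-w)*cos(w) − I.
Solving for I: (1 + 1)·I equals the remaining terms, so I = (1/2)·(exp(-w)*sin(w) - exp(-w)*cos(w)).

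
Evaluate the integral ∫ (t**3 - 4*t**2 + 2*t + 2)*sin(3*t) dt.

-t**3*cos(3*t)/3 + t**2*sin(3*t)/3 + 4*t**2*cos(3*t)/3 - 8*t*sin(3*t)/9 - 4*t*cos(3*t)/9 + 4*sin(3*t)/27 - 26*cos(3*t)/27 + C

Use integration by parts with u = t**3 - 4*t**2 + 2*t + 2, dv = sin(3*t) dt, so v = -cos(3*t)/3.
Apply parts 3 times (tabular method): alternate signs, differentiate u down to 0, integrate dv up.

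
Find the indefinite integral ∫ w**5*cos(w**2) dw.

w**4*sin(w**2)/2 + w**2*cos(w**2) - sin(w**2) + C

Let u = w², du = 2w dw; rewrite as (1/2)∫ u^2·cos(1u) du.
Now integrate by parts 2 times.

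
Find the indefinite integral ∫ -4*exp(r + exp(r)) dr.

Let u = exp(r), so du = (exp(r)) dr.
Rewriting, the integral becomes -4·∫ e^u du = -4·e^u.
Substituting back, u = exp(r).

-4*exp(exp(r)) + C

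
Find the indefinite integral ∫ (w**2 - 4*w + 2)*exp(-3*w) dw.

Use integration by parts with u = w**2 - 4*w + 2, dv = exp(-3*w) dw, so v = -exp(-3*w)/3.
Apply parts 2 times (tabular method): alternate signs, differentiate u down to 0, integrate dv up.

(-9*w**2 + 30*w - 8)*exp(-3*w)/27 + C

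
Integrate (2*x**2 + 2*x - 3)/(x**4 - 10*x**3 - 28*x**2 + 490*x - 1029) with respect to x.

-141*log(x - 7)/1568 + 21*log(x - 3)/160 - 81*log(x + 7)/1960 - 109/(56*x - 392) + C

Factor the denominator: (x - 7)**2*(x - 3)*(x + 7).
Partial-fraction decomposition: -81/(1960*(x + 7)) + 21/(160*(x - 3)) - 141/(1568*(x - 7)) + 109/(56*(x - 7)**2).
Integrate each term; A/(x−a) gives A·log|x−a|; A/(x−a)² gives −A/(x−a).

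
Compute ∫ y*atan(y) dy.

y**2*atan(y)/2 - y/2 + atan(y)/2 + C

Use integration by parts with u = arctan(y), dv = y dy.
Then du = 1/(y**2 + 1) dy.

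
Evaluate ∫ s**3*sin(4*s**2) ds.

-s**2*cos(4*s**2)/8 + sin(4*s**2)/32 + C

Let u = s², du = 2s ds; rewrite as (1/2)∫ u^1·sin(4u) du.
Now integrate by parts 1 time.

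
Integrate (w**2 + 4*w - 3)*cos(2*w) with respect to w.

w**2*sin(2*w)/2 + 2*w*sin(2*w) + w*cos(2*w)/2 - 7*sin(2*w)/4 + cos(2*w) + C

Use integration by parts with u = w**2 + 4*w - 3, dv = cos(2*w) dw, so v = sin(2*w)/2.
Apply parts 2 times (tabular method): alternate signs, differentiate u down to 0, integrate dv up.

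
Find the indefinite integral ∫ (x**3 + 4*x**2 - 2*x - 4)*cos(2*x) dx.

x**3*sin(2*x)/2 + 2*x**2*sin(2*x) + 3*x**2*cos(2*x)/4 - 7*x*sin(2*x)/4 + 2*x*cos(2*x) - 3*sin(2*x) - 7*cos(2*x)/8 + C

Use integration by parts with u = x**3 + 4*x**2 - 2*x - 4, dv = cos(2*x) dx, so v = sin(2*x)/2.
Apply parts 3 times (tabular method): alternate signs, differentiate u down to 0, integrate dv up.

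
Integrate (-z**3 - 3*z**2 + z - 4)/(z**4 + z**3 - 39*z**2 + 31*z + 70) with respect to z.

-199*log(z - 5)/216 + 22*log(z - 2)/81 - 7*log(z + 1)/108 - 185*log(z + 7)/648 + C

Factor the denominator: (z - 5)*(z - 2)*(z + 1)*(z + 7).
Partial-fraction decomposition: -185/(648*(z + 7)) - 7/(108*(z + 1)) + 22/(81*(z - 2)) - 199/(216*(z - 5)).
Integrate each term: A/(z−a) contributes A·log|z−a|.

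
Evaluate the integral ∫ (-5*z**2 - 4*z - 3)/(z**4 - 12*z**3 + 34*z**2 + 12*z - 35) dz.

-23*log(z - 7)/8 + 37*log(z - 5)/12 - log(z - 1)/4 + log(z + 1)/24 + C

Factor the denominator: (z - 7)*(z - 5)*(z - 1)*(z + 1).
Partial-fraction decomposition: 1/(24*(z + 1)) - 1/(4*(z - 1)) + 37/(12*(z - 5)) - 23/(8*(z - 7)).
Integrate each term: A/(z−a) contributes A·log|z−a|.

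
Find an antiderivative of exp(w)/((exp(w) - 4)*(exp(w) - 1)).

Let u = e^w, du = e^w dw.
The integral becomes ∫ du/((u-4)(u-1)); decompose into partial fractions.

log(exp(w) - 4)/3 - log(exp(w) - 1)/3 + C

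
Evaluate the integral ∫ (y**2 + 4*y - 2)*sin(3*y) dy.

-y**2*cos(3*y)/3 + 2*y*sin(3*y)/9 - 4*y*cos(3*y)/3 + 4*sin(3*y)/9 + 20*cos(3*y)/27 + C

Use integration by parts with u = y**2 + 4*y - 2, dv = sin(3*y) dy, so v = -cos(3*y)/3.
Apply parts 2 times (tabular method): alternate signs, differentiate u down to 0, integrate dv up.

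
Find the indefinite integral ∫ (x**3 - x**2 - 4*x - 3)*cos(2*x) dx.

Use integration by parts with u = x**3 - x**2 - 4*x - 3, dv = cos(2*x) dx, so v = sin(2*x)/2.
Apply parts 3 times (tabular method): alternate signs, differentiate u down to 0, integrate dv up.

x**3*sin(2*x)/2 - x**2*sin(2*x)/2 + 3*x**2*cos(2*x)/4 - 11*x*sin(2*x)/4 - x*cos(2*x)/2 - 5*sin(2*x)/4 - 11*cos(2*x)/8 + C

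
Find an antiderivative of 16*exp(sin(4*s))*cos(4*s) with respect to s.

4*exp(sin(4*s)) + C

Let u = sin(4*s), so du = (4*cos(4*s)) ds.
Rewriting, the integral becomes 4·∫ e^u du = 4·e^u.
Substituting back, u = sin(4*s).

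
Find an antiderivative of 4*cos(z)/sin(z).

4*log(sin(z)) + C

Let u = sin(z), so du = (cos(z)) dz.
Rewriting, the integral becomes 4·∫ 1/u du = 4·log(u).
Substituting back, u = sin(z).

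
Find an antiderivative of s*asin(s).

s**2*asin(s)/2 + s*sqrt(-s**2 + 1)/4 - asin(s)/4 + C

Use integration by parts with u = arcsin(s), dv = s ds.
Then du = 1/sqrt(-s**2 + 1) ds.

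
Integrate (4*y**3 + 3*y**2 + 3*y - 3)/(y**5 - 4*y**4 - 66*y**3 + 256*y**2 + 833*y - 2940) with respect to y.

Factor the denominator: (y - 7)*(y - 5)*(y - 3)*(y + 4)*(y + 7).
Partial-fraction decomposition: -1249/(5040*(y + 7)) + 223/(2079*(y + 4)) + 141/(560*(y - 3)) - 587/(432*(y - 5)) + 1537/(1232*(y - 7)).
Integrate each term: A/(y−a) contributes A·log|y−a|.

1537*log(y - 7)/1232 - 587*log(y - 5)/432 + 141*log(y - 3)/560 + 223*log(y + 4)/2079 - 1249*log(y + 7)/5040 + C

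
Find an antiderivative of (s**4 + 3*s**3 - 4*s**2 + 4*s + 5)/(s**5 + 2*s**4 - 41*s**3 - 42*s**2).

Factor the denominator: s**2*(s - 6)*(s + 1)*(s + 7).
Partial-fraction decomposition: 1153/(3822*(s + 7)) + 5/(42*(s + 1)) + 1829/(3276*(s - 6)) + 37/(1764*s) - 5/(42*s**2).
Integrate each term; A/(s−a) gives A·log|s−a|; A/(s−a)² gives −A/(s−a).

37*log(s)/1764 + 1829*log(s - 6)/3276 + 5*log(s + 1)/42 + 1153*log(s + 7)/3822 + 5/(42*s) + C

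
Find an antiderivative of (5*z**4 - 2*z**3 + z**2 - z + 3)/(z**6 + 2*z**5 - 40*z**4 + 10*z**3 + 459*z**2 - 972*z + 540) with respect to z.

-67*log(z - 3)/72 + 69*log(z - 2)/56 - log(z - 1)/28 + 71*log(z + 5)/56 - 773*log(z + 6)/504 - 5/(2*z - 6) + C

Factor the denominator: (z - 3)**2*(z - 2)*(z - 1)*(z + 5)*(z + 6).
Partial-fraction decomposition: -773/(504*(z + 6)) + 71/(56*(z + 5)) - 1/(28*(z - 1)) + 69/(56*(z - 2)) - 67/(72*(z - 3)) + 5/(2*(z - 3)**2).
Integrate each term; A/(z−a) gives A·log|z−a|; A/(z−a)² gives −A/(z−a).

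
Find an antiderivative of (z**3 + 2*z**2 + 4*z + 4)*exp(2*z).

Use integration by parts with u = z**3 + 2*z**2 + 4*z + 4, dv = exp(2*z) dz, so v = exp(2*z)/2.
Apply parts 3 times (tabular method): alternate signs, differentiate u down to 0, integrate dv up.

(4*z**3 + 2*z**2 + 14*z + 9)*exp(2*z)/8 + C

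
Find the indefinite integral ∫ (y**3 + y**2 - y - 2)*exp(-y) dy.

(-y**3 - 4*y**2 - 7*y - 5)*exp(-y) + C

Use integration by parts with u = y**3 + y**2 - y - 2, dv = exp(-y) dy, so v = -exp(-y).
Apply parts 3 times (tabular method): alternate signs, differentiate u down to 0, integrate dv up.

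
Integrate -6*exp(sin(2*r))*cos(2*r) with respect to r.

-3*exp(sin(2*r)) + C

Let u = sin(2*r), so du = (2*cos(2*r)) dr.
Rewriting, the integral becomes -3·∫ e^u du = -3·e^u.
Substituting back, u = sin(2*r).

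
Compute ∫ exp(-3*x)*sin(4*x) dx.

Let I denote the integral. Integrate by parts with u = sin(4*x), dv = exp(-3*x) dx, so v = -exp(-3*x)/3: I = -exp(-3*x)*sin(4*x)/3 + (4/3)·∫ exp(-3*x)*cos(4*x) dx.
Apply parts again with u = cos(4*x), dv = exp(-3*x) dx: ∫ exp(-3*x)*cos(4*x) dx = -exp(-3*x)*cos(4*x)/3 − (4/3)·I. Substituting back brings back I: I = -exp(-3*x)*sin(4*x)/3 - 4*exp(-3*x)*cos(4*x)/9 − (16/9)·I.
Solving for I: (1 + 16/9)·I equals the remaining terms, so I = (9/25)·(-exp(-3*x)*sin(4*x)/3 - 4*exp(-3*x)*cos(4*x)/9).

-3*exp(-3*x)*sin(4*x)/25 - 4*exp(-3*x)*cos(4*x)/25 + C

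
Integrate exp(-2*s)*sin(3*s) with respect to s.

-2*exp(-2*s)*sin(3*s)/13 - 3*exp(-2*s)*cos(3*s)/13 + C

Let I denote the integral. Integrate by parts with u = sin(3*s), dv = exp(-2*s) ds, so v = -exp(-2*s)/2: I = -exp(-2*s)*sin(3*s)/2 + (3/2)·∫ exp(-2*s)*cos(3*s) ds.
Apply parts again with u = cos(3*s), dv = exp(-2*s) ds: ∫ exp(-2*s)*cos(3*s) ds = -exp(-2*s)*cos(3*s)/2 − (3/2)·I. Substituting back brings back I: I = -exp(-2*s)*sin(3*s)/2 - 3*exp(-2*s)*cos(3*s)/4 − (9/4)·I.
Solving for I: (1 + 9/4)·I equals the remaining terms, so I = (4/13)·(-exp(-2*s)*sin(3*s)/2 - 3*exp(-2*s)*cos(3*s)/4).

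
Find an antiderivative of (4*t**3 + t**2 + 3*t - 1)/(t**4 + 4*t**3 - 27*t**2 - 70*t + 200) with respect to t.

283*log(t - 4)/162 - 41*log(t - 2)/98 + 10603*log(t + 5)/3969 + 491/(63*t + 315) + C

Factor the denominator: (t - 4)*(t - 2)*(t + 5)**2.
Partial-fraction decomposition: 10603/(3969*(t + 5)) - 491/(63*(t + 5)**2) - 41/(98*(t - 2)) + 283/(162*(t - 4)).
Integrate each term; A/(t−a) gives A·log|t−a|; A/(t−a)² gives −A/(t−a).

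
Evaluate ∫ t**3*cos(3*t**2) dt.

t**2*sin(3*t**2)/6 + cos(3*t**2)/18 + C

Let u = t², du = 2t dt; rewrite as (1/2)∫ u^1·cos(3u) du.
Now integrate by parts 1 time.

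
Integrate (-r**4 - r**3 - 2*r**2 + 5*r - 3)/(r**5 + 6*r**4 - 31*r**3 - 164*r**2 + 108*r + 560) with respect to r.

Factor the denominator: (r - 5)*(r - 2)*(r + 2)*(r + 4)*(r + 7).
Partial-fraction decomposition: -1097/(810*(r + 7)) + 247/(324*(r + 4)) - 29/(280*(r + 2)) + 25/(648*(r - 2)) - 389/(1134*(r - 5)).
Integrate each term: A/(r−a) contributes A·log|r−a|.

-389*log(r - 5)/1134 + 25*log(r - 2)/648 - 29*log(r + 2)/280 + 247*log(r + 4)/324 - 1097*log(r + 7)/810 + C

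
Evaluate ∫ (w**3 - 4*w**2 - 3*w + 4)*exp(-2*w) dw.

(-4*w**3 + 10*w**2 + 22*w - 5)*exp(-2*w)/8 + C

Use integration by parts with u = w**3 - 4*w**2 - 3*w + 4, dv = exp(-2*w) dw, so v = -exp(-2*w)/2.
Apply parts 3 times (tabular method): alternate signs, differentiate u down to 0, integrate dv up.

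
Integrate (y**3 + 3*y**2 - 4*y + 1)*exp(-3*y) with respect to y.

Use integration by parts with u = y**3 + 3*y**2 - 4*y + 1, dv = exp(-3*y) dy, so v = -exp(-3*y)/3.
Apply parts 3 times (tabular method): alternate signs, differentiate u down to 0, integrate dv up.

(-9*y**3 - 36*y**2 + 12*y - 5)*exp(-3*y)/27 + C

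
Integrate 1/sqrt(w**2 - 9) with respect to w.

log(w + sqrt(w**2 - 9)) + C

Substitute w = 3·sec(θ), so dw = 3·sec(θ)*tan(θ) dθ and the radical becomes sqrt(w**2 - 9) = 3·tan(θ) by the Pythagorean identity.
Integrate the resulting trig expression in θ, then back-substitute sec(θ) = w/3, tan(θ) = sqrt(w**2 - 9)/3 (absorbing any constant into C).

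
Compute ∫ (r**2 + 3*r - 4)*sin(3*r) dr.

Use integration by parts with u = r**2 + 3*r - 4, dv = sin(3*r) dr, so v = -cos(3*r)/3.
Apply parts 2 times (tabular method): alternate signs, differentiate u down to 0, integrate dv up.

-r**2*cos(3*r)/3 + 2*r*sin(3*r)/9 - r*cos(3*r) + sin(3*r)/3 + 38*cos(3*r)/27 + C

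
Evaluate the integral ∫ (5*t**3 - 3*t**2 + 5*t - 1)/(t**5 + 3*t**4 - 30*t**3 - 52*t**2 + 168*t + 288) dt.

Factor the denominator: (t - 4)*(t - 3)*(t + 2)**2*(t + 6).
Partial-fraction decomposition: -1219/(1440*(t + 6)) + 1393/(2400*(t + 2)) - 21/(40*(t + 2)**2) - 122/(225*(t - 3)) + 97/(120*(t - 4)).
Integrate each term; A/(t−a) gives A·log|t−a|; A/(t−a)² gives −A/(t−a).

97*log(t - 4)/120 - 122*log(t - 3)/225 + 1393*log(t + 2)/2400 - 1219*log(t + 6)/1440 + 21/(40*t + 80) + C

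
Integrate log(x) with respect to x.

Use integration by parts with u = log(x), dv = dx.
Then du = 1/x dx and v = x.

x*log(x) - x + C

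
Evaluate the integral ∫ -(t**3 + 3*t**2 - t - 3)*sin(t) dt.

Use integration by parts with u = t**3 + 3*t**2 - t - 3, dv = -sin(t) dt, so v = cos(t).
Apply parts 3 times (tabular method): alternate signs, differentiate u down to 0, integrate dv up.

t**3*cos(t) - 3*t**2*sin(t) + 3*t**2*cos(t) - 6*t*sin(t) - 7*t*cos(t) + 7*sin(t) - 9*cos(t) + C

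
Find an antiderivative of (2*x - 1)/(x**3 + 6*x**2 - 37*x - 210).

Factor the denominator: (x - 6)*(x + 5)*(x + 7).
Partial-fraction decomposition: -15/(26*(x + 7)) + 1/(2*(x + 5)) + 1/(13*(x - 6)).
Integrate each term: A/(x−a) contributes A·log|x−a|.

log(x - 6)/13 + log(x + 5)/2 - 15*log(x + 7)/26 + C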